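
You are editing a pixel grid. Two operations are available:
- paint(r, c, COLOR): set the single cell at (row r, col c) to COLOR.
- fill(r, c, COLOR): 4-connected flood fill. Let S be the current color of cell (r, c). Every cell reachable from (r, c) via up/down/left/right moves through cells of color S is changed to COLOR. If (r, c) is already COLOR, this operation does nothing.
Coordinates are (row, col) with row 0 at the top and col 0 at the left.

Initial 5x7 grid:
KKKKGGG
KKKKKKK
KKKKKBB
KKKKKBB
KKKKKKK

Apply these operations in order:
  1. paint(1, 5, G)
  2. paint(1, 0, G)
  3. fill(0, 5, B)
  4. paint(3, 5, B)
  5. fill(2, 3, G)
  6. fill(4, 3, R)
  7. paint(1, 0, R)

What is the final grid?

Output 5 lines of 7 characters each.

Answer: RRRRBBB
RRRRRBK
RRRRRBB
RRRRRBB
RRRRRRR

Derivation:
After op 1 paint(1,5,G):
KKKKGGG
KKKKKGK
KKKKKBB
KKKKKBB
KKKKKKK
After op 2 paint(1,0,G):
KKKKGGG
GKKKKGK
KKKKKBB
KKKKKBB
KKKKKKK
After op 3 fill(0,5,B) [4 cells changed]:
KKKKBBB
GKKKKBK
KKKKKBB
KKKKKBB
KKKKKKK
After op 4 paint(3,5,B):
KKKKBBB
GKKKKBK
KKKKKBB
KKKKKBB
KKKKKKK
After op 5 fill(2,3,G) [25 cells changed]:
GGGGBBB
GGGGGBK
GGGGGBB
GGGGGBB
GGGGGGG
After op 6 fill(4,3,R) [26 cells changed]:
RRRRBBB
RRRRRBK
RRRRRBB
RRRRRBB
RRRRRRR
After op 7 paint(1,0,R):
RRRRBBB
RRRRRBK
RRRRRBB
RRRRRBB
RRRRRRR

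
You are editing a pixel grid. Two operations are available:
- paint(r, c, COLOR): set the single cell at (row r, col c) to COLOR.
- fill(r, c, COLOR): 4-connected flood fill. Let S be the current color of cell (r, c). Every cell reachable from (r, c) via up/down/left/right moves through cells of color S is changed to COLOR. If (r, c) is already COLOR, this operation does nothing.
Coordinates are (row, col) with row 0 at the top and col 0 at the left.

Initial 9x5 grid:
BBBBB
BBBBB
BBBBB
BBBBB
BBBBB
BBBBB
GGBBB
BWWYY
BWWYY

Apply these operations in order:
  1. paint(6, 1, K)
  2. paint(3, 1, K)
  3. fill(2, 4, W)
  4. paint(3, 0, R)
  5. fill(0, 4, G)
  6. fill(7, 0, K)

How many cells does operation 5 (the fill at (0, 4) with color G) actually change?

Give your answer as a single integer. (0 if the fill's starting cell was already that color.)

Answer: 35

Derivation:
After op 1 paint(6,1,K):
BBBBB
BBBBB
BBBBB
BBBBB
BBBBB
BBBBB
GKBBB
BWWYY
BWWYY
After op 2 paint(3,1,K):
BBBBB
BBBBB
BBBBB
BKBBB
BBBBB
BBBBB
GKBBB
BWWYY
BWWYY
After op 3 fill(2,4,W) [32 cells changed]:
WWWWW
WWWWW
WWWWW
WKWWW
WWWWW
WWWWW
GKWWW
BWWYY
BWWYY
After op 4 paint(3,0,R):
WWWWW
WWWWW
WWWWW
RKWWW
WWWWW
WWWWW
GKWWW
BWWYY
BWWYY
After op 5 fill(0,4,G) [35 cells changed]:
GGGGG
GGGGG
GGGGG
RKGGG
GGGGG
GGGGG
GKGGG
BGGYY
BGGYY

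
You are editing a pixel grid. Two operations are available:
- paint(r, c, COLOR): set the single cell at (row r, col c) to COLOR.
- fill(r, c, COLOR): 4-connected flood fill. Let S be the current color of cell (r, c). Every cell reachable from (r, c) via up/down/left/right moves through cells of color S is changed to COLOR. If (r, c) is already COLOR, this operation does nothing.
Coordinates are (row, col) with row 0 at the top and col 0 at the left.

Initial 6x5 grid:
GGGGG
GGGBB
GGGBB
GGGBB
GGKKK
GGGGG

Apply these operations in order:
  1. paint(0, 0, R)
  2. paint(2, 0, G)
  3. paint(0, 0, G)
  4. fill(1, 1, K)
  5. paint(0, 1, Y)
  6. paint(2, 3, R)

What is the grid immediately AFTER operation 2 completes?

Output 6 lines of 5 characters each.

After op 1 paint(0,0,R):
RGGGG
GGGBB
GGGBB
GGGBB
GGKKK
GGGGG
After op 2 paint(2,0,G):
RGGGG
GGGBB
GGGBB
GGGBB
GGKKK
GGGGG

Answer: RGGGG
GGGBB
GGGBB
GGGBB
GGKKK
GGGGG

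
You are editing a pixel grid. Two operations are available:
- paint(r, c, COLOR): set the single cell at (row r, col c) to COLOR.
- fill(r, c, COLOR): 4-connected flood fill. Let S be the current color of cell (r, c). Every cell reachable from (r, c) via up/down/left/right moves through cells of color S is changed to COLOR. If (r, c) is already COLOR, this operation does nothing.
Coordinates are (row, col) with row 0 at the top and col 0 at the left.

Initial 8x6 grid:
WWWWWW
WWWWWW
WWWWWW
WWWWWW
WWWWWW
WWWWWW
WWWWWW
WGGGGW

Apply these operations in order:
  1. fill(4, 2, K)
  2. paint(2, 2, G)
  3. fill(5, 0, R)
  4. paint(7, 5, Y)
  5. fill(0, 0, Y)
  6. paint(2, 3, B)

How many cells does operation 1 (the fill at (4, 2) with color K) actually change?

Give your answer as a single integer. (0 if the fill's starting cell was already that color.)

Answer: 44

Derivation:
After op 1 fill(4,2,K) [44 cells changed]:
KKKKKK
KKKKKK
KKKKKK
KKKKKK
KKKKKK
KKKKKK
KKKKKK
KGGGGK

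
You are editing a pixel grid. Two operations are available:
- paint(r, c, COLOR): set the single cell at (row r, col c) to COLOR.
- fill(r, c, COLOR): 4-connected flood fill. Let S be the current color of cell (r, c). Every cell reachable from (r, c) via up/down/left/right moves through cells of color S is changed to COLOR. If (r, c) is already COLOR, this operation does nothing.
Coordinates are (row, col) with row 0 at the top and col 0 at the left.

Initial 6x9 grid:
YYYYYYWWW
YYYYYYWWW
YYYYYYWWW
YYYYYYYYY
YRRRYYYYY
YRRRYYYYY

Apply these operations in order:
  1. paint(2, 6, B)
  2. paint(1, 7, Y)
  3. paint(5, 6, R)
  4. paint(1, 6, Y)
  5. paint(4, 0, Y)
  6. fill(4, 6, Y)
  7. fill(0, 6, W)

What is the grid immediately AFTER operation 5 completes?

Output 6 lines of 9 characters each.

Answer: YYYYYYWWW
YYYYYYYYW
YYYYYYBWW
YYYYYYYYY
YRRRYYYYY
YRRRYYRYY

Derivation:
After op 1 paint(2,6,B):
YYYYYYWWW
YYYYYYWWW
YYYYYYBWW
YYYYYYYYY
YRRRYYYYY
YRRRYYYYY
After op 2 paint(1,7,Y):
YYYYYYWWW
YYYYYYWYW
YYYYYYBWW
YYYYYYYYY
YRRRYYYYY
YRRRYYYYY
After op 3 paint(5,6,R):
YYYYYYWWW
YYYYYYWYW
YYYYYYBWW
YYYYYYYYY
YRRRYYYYY
YRRRYYRYY
After op 4 paint(1,6,Y):
YYYYYYWWW
YYYYYYYYW
YYYYYYBWW
YYYYYYYYY
YRRRYYYYY
YRRRYYRYY
After op 5 paint(4,0,Y):
YYYYYYWWW
YYYYYYYYW
YYYYYYBWW
YYYYYYYYY
YRRRYYYYY
YRRRYYRYY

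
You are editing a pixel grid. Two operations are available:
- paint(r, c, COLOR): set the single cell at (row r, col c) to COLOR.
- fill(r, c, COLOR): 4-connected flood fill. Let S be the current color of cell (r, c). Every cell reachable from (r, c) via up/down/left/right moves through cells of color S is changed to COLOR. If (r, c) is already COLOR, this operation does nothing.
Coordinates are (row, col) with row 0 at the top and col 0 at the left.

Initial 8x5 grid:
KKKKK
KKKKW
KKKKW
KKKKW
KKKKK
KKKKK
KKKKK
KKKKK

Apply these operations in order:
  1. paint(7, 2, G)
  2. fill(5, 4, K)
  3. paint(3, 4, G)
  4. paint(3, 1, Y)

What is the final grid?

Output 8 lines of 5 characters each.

After op 1 paint(7,2,G):
KKKKK
KKKKW
KKKKW
KKKKW
KKKKK
KKKKK
KKKKK
KKGKK
After op 2 fill(5,4,K) [0 cells changed]:
KKKKK
KKKKW
KKKKW
KKKKW
KKKKK
KKKKK
KKKKK
KKGKK
After op 3 paint(3,4,G):
KKKKK
KKKKW
KKKKW
KKKKG
KKKKK
KKKKK
KKKKK
KKGKK
After op 4 paint(3,1,Y):
KKKKK
KKKKW
KKKKW
KYKKG
KKKKK
KKKKK
KKKKK
KKGKK

Answer: KKKKK
KKKKW
KKKKW
KYKKG
KKKKK
KKKKK
KKKKK
KKGKK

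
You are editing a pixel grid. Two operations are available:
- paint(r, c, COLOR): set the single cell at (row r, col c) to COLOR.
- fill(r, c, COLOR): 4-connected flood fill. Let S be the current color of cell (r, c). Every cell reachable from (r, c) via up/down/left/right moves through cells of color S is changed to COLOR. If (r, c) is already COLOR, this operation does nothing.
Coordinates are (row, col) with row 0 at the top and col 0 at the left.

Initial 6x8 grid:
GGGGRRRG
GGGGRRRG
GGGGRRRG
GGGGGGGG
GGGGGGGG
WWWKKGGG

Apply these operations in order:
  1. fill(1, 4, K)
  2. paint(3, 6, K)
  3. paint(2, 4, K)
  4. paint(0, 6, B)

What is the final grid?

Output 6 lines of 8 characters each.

Answer: GGGGKKBG
GGGGKKKG
GGGGKKKG
GGGGGGKG
GGGGGGGG
WWWKKGGG

Derivation:
After op 1 fill(1,4,K) [9 cells changed]:
GGGGKKKG
GGGGKKKG
GGGGKKKG
GGGGGGGG
GGGGGGGG
WWWKKGGG
After op 2 paint(3,6,K):
GGGGKKKG
GGGGKKKG
GGGGKKKG
GGGGGGKG
GGGGGGGG
WWWKKGGG
After op 3 paint(2,4,K):
GGGGKKKG
GGGGKKKG
GGGGKKKG
GGGGGGKG
GGGGGGGG
WWWKKGGG
After op 4 paint(0,6,B):
GGGGKKBG
GGGGKKKG
GGGGKKKG
GGGGGGKG
GGGGGGGG
WWWKKGGG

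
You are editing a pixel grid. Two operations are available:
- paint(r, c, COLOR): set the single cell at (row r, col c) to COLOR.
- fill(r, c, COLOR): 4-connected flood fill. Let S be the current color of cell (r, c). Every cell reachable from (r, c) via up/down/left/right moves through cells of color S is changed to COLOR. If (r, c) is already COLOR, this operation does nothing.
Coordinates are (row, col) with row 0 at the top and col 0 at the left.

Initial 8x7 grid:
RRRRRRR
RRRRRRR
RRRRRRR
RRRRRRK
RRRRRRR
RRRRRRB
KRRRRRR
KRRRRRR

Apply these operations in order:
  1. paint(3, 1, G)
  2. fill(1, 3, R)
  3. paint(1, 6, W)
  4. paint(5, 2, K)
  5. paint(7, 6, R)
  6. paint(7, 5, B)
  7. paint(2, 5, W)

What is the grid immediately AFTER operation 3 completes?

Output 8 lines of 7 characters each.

After op 1 paint(3,1,G):
RRRRRRR
RRRRRRR
RRRRRRR
RGRRRRK
RRRRRRR
RRRRRRB
KRRRRRR
KRRRRRR
After op 2 fill(1,3,R) [0 cells changed]:
RRRRRRR
RRRRRRR
RRRRRRR
RGRRRRK
RRRRRRR
RRRRRRB
KRRRRRR
KRRRRRR
After op 3 paint(1,6,W):
RRRRRRR
RRRRRRW
RRRRRRR
RGRRRRK
RRRRRRR
RRRRRRB
KRRRRRR
KRRRRRR

Answer: RRRRRRR
RRRRRRW
RRRRRRR
RGRRRRK
RRRRRRR
RRRRRRB
KRRRRRR
KRRRRRR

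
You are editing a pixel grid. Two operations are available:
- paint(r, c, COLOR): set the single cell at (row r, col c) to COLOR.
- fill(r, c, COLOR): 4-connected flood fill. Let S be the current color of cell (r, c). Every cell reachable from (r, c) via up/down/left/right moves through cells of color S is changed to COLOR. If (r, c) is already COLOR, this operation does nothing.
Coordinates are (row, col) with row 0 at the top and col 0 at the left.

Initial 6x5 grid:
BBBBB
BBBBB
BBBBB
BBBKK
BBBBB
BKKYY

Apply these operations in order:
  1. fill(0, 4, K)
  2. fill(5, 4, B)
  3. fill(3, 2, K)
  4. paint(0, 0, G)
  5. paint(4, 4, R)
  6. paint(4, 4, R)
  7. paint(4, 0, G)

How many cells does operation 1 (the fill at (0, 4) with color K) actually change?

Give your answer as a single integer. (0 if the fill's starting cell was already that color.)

Answer: 24

Derivation:
After op 1 fill(0,4,K) [24 cells changed]:
KKKKK
KKKKK
KKKKK
KKKKK
KKKKK
KKKYY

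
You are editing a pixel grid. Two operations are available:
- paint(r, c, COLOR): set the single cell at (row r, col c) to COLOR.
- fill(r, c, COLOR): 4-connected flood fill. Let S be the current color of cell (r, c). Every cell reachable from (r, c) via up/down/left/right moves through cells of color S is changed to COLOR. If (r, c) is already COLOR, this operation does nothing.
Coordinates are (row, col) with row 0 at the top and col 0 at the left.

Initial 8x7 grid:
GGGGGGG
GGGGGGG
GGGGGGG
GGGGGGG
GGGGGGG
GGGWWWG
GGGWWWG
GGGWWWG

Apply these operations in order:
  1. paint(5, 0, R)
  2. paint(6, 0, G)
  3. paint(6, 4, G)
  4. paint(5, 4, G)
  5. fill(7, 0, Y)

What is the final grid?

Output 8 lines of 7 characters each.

Answer: YYYYYYY
YYYYYYY
YYYYYYY
YYYYYYY
YYYYYYY
RYYWYWY
YYYWYWY
YYYWWWY

Derivation:
After op 1 paint(5,0,R):
GGGGGGG
GGGGGGG
GGGGGGG
GGGGGGG
GGGGGGG
RGGWWWG
GGGWWWG
GGGWWWG
After op 2 paint(6,0,G):
GGGGGGG
GGGGGGG
GGGGGGG
GGGGGGG
GGGGGGG
RGGWWWG
GGGWWWG
GGGWWWG
After op 3 paint(6,4,G):
GGGGGGG
GGGGGGG
GGGGGGG
GGGGGGG
GGGGGGG
RGGWWWG
GGGWGWG
GGGWWWG
After op 4 paint(5,4,G):
GGGGGGG
GGGGGGG
GGGGGGG
GGGGGGG
GGGGGGG
RGGWGWG
GGGWGWG
GGGWWWG
After op 5 fill(7,0,Y) [48 cells changed]:
YYYYYYY
YYYYYYY
YYYYYYY
YYYYYYY
YYYYYYY
RYYWYWY
YYYWYWY
YYYWWWY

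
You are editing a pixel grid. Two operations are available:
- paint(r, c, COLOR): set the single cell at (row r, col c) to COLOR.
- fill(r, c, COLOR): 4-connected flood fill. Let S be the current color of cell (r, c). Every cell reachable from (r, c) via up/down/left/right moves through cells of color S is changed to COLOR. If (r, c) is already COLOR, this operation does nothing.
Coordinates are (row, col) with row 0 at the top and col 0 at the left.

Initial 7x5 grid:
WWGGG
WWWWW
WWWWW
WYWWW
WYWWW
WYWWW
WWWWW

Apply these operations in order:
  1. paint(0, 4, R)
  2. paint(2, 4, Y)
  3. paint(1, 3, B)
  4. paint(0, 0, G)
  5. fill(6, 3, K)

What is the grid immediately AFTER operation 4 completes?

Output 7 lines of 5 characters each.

Answer: GWGGR
WWWBW
WWWWY
WYWWW
WYWWW
WYWWW
WWWWW

Derivation:
After op 1 paint(0,4,R):
WWGGR
WWWWW
WWWWW
WYWWW
WYWWW
WYWWW
WWWWW
After op 2 paint(2,4,Y):
WWGGR
WWWWW
WWWWY
WYWWW
WYWWW
WYWWW
WWWWW
After op 3 paint(1,3,B):
WWGGR
WWWBW
WWWWY
WYWWW
WYWWW
WYWWW
WWWWW
After op 4 paint(0,0,G):
GWGGR
WWWBW
WWWWY
WYWWW
WYWWW
WYWWW
WWWWW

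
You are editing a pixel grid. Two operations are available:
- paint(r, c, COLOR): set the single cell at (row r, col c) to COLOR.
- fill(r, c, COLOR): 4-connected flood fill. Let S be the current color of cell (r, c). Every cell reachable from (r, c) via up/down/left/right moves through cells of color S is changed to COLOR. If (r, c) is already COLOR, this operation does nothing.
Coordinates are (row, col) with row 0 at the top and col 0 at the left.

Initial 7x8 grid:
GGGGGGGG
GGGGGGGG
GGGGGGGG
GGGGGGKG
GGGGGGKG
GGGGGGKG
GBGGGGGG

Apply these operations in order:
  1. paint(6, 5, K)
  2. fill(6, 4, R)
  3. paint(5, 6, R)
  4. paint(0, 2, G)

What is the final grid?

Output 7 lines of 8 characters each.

Answer: RRGRRRRR
RRRRRRRR
RRRRRRRR
RRRRRRKR
RRRRRRKR
RRRRRRRR
RBRRRKRR

Derivation:
After op 1 paint(6,5,K):
GGGGGGGG
GGGGGGGG
GGGGGGGG
GGGGGGKG
GGGGGGKG
GGGGGGKG
GBGGGKGG
After op 2 fill(6,4,R) [51 cells changed]:
RRRRRRRR
RRRRRRRR
RRRRRRRR
RRRRRRKR
RRRRRRKR
RRRRRRKR
RBRRRKRR
After op 3 paint(5,6,R):
RRRRRRRR
RRRRRRRR
RRRRRRRR
RRRRRRKR
RRRRRRKR
RRRRRRRR
RBRRRKRR
After op 4 paint(0,2,G):
RRGRRRRR
RRRRRRRR
RRRRRRRR
RRRRRRKR
RRRRRRKR
RRRRRRRR
RBRRRKRR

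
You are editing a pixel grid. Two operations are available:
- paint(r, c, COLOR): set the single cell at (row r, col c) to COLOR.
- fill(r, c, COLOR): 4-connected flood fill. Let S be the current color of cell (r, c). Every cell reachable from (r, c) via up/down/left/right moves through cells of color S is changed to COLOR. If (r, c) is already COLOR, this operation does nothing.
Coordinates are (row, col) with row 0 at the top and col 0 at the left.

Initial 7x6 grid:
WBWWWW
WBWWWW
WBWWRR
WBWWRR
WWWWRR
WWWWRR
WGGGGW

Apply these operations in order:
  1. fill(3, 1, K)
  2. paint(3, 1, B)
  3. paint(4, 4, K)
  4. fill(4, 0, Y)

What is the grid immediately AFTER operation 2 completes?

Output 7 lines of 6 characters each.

Answer: WKWWWW
WKWWWW
WKWWRR
WBWWRR
WWWWRR
WWWWRR
WGGGGW

Derivation:
After op 1 fill(3,1,K) [4 cells changed]:
WKWWWW
WKWWWW
WKWWRR
WKWWRR
WWWWRR
WWWWRR
WGGGGW
After op 2 paint(3,1,B):
WKWWWW
WKWWWW
WKWWRR
WBWWRR
WWWWRR
WWWWRR
WGGGGW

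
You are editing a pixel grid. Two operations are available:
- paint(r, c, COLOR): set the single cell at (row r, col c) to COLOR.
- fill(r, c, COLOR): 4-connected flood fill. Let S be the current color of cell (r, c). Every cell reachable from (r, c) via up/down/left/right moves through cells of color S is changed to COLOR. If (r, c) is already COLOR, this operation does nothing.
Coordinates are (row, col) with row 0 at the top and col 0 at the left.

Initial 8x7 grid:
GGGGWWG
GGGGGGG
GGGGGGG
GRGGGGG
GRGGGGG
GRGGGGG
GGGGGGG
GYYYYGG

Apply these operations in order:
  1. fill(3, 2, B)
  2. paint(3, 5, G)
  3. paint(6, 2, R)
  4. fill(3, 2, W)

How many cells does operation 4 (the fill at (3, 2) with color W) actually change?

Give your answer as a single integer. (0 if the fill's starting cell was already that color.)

Answer: 45

Derivation:
After op 1 fill(3,2,B) [47 cells changed]:
BBBBWWB
BBBBBBB
BBBBBBB
BRBBBBB
BRBBBBB
BRBBBBB
BBBBBBB
BYYYYBB
After op 2 paint(3,5,G):
BBBBWWB
BBBBBBB
BBBBBBB
BRBBBGB
BRBBBBB
BRBBBBB
BBBBBBB
BYYYYBB
After op 3 paint(6,2,R):
BBBBWWB
BBBBBBB
BBBBBBB
BRBBBGB
BRBBBBB
BRBBBBB
BBRBBBB
BYYYYBB
After op 4 fill(3,2,W) [45 cells changed]:
WWWWWWW
WWWWWWW
WWWWWWW
WRWWWGW
WRWWWWW
WRWWWWW
WWRWWWW
WYYYYWW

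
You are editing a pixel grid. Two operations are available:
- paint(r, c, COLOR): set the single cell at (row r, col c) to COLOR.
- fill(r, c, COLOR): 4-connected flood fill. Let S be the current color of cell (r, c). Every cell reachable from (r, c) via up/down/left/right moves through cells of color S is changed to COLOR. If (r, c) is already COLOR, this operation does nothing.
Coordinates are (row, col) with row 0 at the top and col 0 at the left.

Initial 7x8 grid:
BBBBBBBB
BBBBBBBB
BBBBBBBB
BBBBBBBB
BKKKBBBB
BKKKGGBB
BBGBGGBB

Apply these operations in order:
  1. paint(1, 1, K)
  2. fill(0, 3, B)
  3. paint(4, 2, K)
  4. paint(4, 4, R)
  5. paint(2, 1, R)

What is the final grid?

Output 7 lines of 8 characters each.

After op 1 paint(1,1,K):
BBBBBBBB
BKBBBBBB
BBBBBBBB
BBBBBBBB
BKKKBBBB
BKKKGGBB
BBGBGGBB
After op 2 fill(0,3,B) [0 cells changed]:
BBBBBBBB
BKBBBBBB
BBBBBBBB
BBBBBBBB
BKKKBBBB
BKKKGGBB
BBGBGGBB
After op 3 paint(4,2,K):
BBBBBBBB
BKBBBBBB
BBBBBBBB
BBBBBBBB
BKKKBBBB
BKKKGGBB
BBGBGGBB
After op 4 paint(4,4,R):
BBBBBBBB
BKBBBBBB
BBBBBBBB
BBBBBBBB
BKKKRBBB
BKKKGGBB
BBGBGGBB
After op 5 paint(2,1,R):
BBBBBBBB
BKBBBBBB
BRBBBBBB
BBBBBBBB
BKKKRBBB
BKKKGGBB
BBGBGGBB

Answer: BBBBBBBB
BKBBBBBB
BRBBBBBB
BBBBBBBB
BKKKRBBB
BKKKGGBB
BBGBGGBB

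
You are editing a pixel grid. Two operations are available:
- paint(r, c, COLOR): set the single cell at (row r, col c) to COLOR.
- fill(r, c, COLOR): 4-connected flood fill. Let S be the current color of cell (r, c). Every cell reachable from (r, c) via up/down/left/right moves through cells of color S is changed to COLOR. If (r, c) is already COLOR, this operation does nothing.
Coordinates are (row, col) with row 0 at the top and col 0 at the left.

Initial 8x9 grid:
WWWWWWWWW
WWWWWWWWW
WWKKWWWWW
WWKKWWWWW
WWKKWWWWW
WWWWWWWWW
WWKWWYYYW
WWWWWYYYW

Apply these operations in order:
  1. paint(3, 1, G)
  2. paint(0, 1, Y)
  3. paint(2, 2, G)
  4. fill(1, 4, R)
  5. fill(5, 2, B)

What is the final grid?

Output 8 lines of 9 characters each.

After op 1 paint(3,1,G):
WWWWWWWWW
WWWWWWWWW
WWKKWWWWW
WGKKWWWWW
WWKKWWWWW
WWWWWWWWW
WWKWWYYYW
WWWWWYYYW
After op 2 paint(0,1,Y):
WYWWWWWWW
WWWWWWWWW
WWKKWWWWW
WGKKWWWWW
WWKKWWWWW
WWWWWWWWW
WWKWWYYYW
WWWWWYYYW
After op 3 paint(2,2,G):
WYWWWWWWW
WWWWWWWWW
WWGKWWWWW
WGKKWWWWW
WWKKWWWWW
WWWWWWWWW
WWKWWYYYW
WWWWWYYYW
After op 4 fill(1,4,R) [57 cells changed]:
RYRRRRRRR
RRRRRRRRR
RRGKRRRRR
RGKKRRRRR
RRKKRRRRR
RRRRRRRRR
RRKRRYYYR
RRRRRYYYR
After op 5 fill(5,2,B) [57 cells changed]:
BYBBBBBBB
BBBBBBBBB
BBGKBBBBB
BGKKBBBBB
BBKKBBBBB
BBBBBBBBB
BBKBBYYYB
BBBBBYYYB

Answer: BYBBBBBBB
BBBBBBBBB
BBGKBBBBB
BGKKBBBBB
BBKKBBBBB
BBBBBBBBB
BBKBBYYYB
BBBBBYYYB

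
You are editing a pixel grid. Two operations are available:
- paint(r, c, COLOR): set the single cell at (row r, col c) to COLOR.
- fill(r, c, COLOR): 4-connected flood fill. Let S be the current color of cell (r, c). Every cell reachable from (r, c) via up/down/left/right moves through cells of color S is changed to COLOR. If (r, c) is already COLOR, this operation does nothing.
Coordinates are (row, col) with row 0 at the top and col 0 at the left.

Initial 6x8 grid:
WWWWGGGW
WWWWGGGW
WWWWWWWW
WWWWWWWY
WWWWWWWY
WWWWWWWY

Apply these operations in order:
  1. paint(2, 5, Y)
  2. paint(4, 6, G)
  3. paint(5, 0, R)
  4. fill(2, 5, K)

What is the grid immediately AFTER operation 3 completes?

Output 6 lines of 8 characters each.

Answer: WWWWGGGW
WWWWGGGW
WWWWWYWW
WWWWWWWY
WWWWWWGY
RWWWWWWY

Derivation:
After op 1 paint(2,5,Y):
WWWWGGGW
WWWWGGGW
WWWWWYWW
WWWWWWWY
WWWWWWWY
WWWWWWWY
After op 2 paint(4,6,G):
WWWWGGGW
WWWWGGGW
WWWWWYWW
WWWWWWWY
WWWWWWGY
WWWWWWWY
After op 3 paint(5,0,R):
WWWWGGGW
WWWWGGGW
WWWWWYWW
WWWWWWWY
WWWWWWGY
RWWWWWWY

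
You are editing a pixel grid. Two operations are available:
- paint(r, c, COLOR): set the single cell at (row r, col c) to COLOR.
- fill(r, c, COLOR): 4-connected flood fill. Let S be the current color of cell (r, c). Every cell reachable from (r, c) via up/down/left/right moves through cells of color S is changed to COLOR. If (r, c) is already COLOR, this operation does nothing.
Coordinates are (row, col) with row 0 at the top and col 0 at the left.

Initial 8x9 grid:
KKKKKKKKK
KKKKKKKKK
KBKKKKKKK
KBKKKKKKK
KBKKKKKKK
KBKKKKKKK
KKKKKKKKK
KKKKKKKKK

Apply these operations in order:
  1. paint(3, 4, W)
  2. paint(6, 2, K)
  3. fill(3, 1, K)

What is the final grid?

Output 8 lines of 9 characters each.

Answer: KKKKKKKKK
KKKKKKKKK
KKKKKKKKK
KKKKWKKKK
KKKKKKKKK
KKKKKKKKK
KKKKKKKKK
KKKKKKKKK

Derivation:
After op 1 paint(3,4,W):
KKKKKKKKK
KKKKKKKKK
KBKKKKKKK
KBKKWKKKK
KBKKKKKKK
KBKKKKKKK
KKKKKKKKK
KKKKKKKKK
After op 2 paint(6,2,K):
KKKKKKKKK
KKKKKKKKK
KBKKKKKKK
KBKKWKKKK
KBKKKKKKK
KBKKKKKKK
KKKKKKKKK
KKKKKKKKK
After op 3 fill(3,1,K) [4 cells changed]:
KKKKKKKKK
KKKKKKKKK
KKKKKKKKK
KKKKWKKKK
KKKKKKKKK
KKKKKKKKK
KKKKKKKKK
KKKKKKKKK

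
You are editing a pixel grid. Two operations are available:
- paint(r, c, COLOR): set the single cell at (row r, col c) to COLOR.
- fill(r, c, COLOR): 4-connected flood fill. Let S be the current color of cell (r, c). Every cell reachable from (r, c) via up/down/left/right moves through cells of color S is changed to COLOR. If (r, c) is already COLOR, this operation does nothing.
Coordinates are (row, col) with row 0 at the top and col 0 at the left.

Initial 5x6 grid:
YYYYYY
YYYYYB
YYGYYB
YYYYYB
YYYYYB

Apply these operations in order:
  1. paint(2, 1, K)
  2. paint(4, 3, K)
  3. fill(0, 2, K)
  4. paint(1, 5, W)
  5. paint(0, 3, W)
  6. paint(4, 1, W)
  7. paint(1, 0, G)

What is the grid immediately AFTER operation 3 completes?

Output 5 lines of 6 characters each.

Answer: KKKKKK
KKKKKB
KKGKKB
KKKKKB
KKKKKB

Derivation:
After op 1 paint(2,1,K):
YYYYYY
YYYYYB
YKGYYB
YYYYYB
YYYYYB
After op 2 paint(4,3,K):
YYYYYY
YYYYYB
YKGYYB
YYYYYB
YYYKYB
After op 3 fill(0,2,K) [23 cells changed]:
KKKKKK
KKKKKB
KKGKKB
KKKKKB
KKKKKB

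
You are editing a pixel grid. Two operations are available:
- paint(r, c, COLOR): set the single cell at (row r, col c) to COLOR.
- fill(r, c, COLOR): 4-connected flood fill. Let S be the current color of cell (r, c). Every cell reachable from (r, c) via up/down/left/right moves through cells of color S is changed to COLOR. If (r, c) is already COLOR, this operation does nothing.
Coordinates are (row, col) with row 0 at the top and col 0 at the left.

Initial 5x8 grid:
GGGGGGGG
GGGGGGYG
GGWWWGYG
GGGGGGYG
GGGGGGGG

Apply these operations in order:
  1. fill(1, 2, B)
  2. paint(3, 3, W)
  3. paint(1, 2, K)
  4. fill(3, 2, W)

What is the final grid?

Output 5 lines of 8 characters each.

Answer: WWWWWWWW
WWKWWWYW
WWWWWWYW
WWWWWWYW
WWWWWWWW

Derivation:
After op 1 fill(1,2,B) [34 cells changed]:
BBBBBBBB
BBBBBBYB
BBWWWBYB
BBBBBBYB
BBBBBBBB
After op 2 paint(3,3,W):
BBBBBBBB
BBBBBBYB
BBWWWBYB
BBBWBBYB
BBBBBBBB
After op 3 paint(1,2,K):
BBBBBBBB
BBKBBBYB
BBWWWBYB
BBBWBBYB
BBBBBBBB
After op 4 fill(3,2,W) [32 cells changed]:
WWWWWWWW
WWKWWWYW
WWWWWWYW
WWWWWWYW
WWWWWWWW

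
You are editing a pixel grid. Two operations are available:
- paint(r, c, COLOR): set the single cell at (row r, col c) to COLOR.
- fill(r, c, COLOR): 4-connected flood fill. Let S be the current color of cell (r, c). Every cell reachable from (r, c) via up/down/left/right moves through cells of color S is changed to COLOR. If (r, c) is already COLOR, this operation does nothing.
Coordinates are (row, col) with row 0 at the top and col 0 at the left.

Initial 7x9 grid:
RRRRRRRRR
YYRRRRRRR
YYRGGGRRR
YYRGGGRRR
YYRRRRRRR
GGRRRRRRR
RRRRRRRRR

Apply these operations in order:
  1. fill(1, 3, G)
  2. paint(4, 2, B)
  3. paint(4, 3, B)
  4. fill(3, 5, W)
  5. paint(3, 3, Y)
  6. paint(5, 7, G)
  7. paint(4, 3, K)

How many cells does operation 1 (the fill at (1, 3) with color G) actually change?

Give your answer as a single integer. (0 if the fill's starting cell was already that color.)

After op 1 fill(1,3,G) [47 cells changed]:
GGGGGGGGG
YYGGGGGGG
YYGGGGGGG
YYGGGGGGG
YYGGGGGGG
GGGGGGGGG
GGGGGGGGG

Answer: 47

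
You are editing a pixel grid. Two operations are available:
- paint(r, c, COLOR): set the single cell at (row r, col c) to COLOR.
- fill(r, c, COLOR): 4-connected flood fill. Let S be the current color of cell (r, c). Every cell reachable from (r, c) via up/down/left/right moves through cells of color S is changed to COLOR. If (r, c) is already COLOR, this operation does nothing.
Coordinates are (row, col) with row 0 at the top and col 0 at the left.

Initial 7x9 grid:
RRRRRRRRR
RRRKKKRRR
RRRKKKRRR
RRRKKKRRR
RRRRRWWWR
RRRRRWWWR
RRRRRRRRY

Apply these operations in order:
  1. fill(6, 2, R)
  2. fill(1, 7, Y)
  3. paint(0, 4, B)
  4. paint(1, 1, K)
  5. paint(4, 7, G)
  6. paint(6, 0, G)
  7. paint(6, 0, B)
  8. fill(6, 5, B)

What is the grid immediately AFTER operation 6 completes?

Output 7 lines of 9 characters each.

After op 1 fill(6,2,R) [0 cells changed]:
RRRRRRRRR
RRRKKKRRR
RRRKKKRRR
RRRKKKRRR
RRRRRWWWR
RRRRRWWWR
RRRRRRRRY
After op 2 fill(1,7,Y) [47 cells changed]:
YYYYYYYYY
YYYKKKYYY
YYYKKKYYY
YYYKKKYYY
YYYYYWWWY
YYYYYWWWY
YYYYYYYYY
After op 3 paint(0,4,B):
YYYYBYYYY
YYYKKKYYY
YYYKKKYYY
YYYKKKYYY
YYYYYWWWY
YYYYYWWWY
YYYYYYYYY
After op 4 paint(1,1,K):
YYYYBYYYY
YKYKKKYYY
YYYKKKYYY
YYYKKKYYY
YYYYYWWWY
YYYYYWWWY
YYYYYYYYY
After op 5 paint(4,7,G):
YYYYBYYYY
YKYKKKYYY
YYYKKKYYY
YYYKKKYYY
YYYYYWWGY
YYYYYWWWY
YYYYYYYYY
After op 6 paint(6,0,G):
YYYYBYYYY
YKYKKKYYY
YYYKKKYYY
YYYKKKYYY
YYYYYWWGY
YYYYYWWWY
GYYYYYYYY

Answer: YYYYBYYYY
YKYKKKYYY
YYYKKKYYY
YYYKKKYYY
YYYYYWWGY
YYYYYWWWY
GYYYYYYYY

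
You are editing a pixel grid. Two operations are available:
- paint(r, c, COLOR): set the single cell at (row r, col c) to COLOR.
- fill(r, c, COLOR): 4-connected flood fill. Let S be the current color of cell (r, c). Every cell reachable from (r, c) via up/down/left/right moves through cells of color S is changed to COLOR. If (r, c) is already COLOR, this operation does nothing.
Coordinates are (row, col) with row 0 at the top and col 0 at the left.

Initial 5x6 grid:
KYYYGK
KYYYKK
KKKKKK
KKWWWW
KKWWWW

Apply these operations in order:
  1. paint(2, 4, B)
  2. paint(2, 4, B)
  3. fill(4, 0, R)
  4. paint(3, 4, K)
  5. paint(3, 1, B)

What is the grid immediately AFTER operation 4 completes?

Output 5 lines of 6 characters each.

After op 1 paint(2,4,B):
KYYYGK
KYYYKK
KKKKBK
KKWWWW
KKWWWW
After op 2 paint(2,4,B):
KYYYGK
KYYYKK
KKKKBK
KKWWWW
KKWWWW
After op 3 fill(4,0,R) [10 cells changed]:
RYYYGK
RYYYKK
RRRRBK
RRWWWW
RRWWWW
After op 4 paint(3,4,K):
RYYYGK
RYYYKK
RRRRBK
RRWWKW
RRWWWW

Answer: RYYYGK
RYYYKK
RRRRBK
RRWWKW
RRWWWW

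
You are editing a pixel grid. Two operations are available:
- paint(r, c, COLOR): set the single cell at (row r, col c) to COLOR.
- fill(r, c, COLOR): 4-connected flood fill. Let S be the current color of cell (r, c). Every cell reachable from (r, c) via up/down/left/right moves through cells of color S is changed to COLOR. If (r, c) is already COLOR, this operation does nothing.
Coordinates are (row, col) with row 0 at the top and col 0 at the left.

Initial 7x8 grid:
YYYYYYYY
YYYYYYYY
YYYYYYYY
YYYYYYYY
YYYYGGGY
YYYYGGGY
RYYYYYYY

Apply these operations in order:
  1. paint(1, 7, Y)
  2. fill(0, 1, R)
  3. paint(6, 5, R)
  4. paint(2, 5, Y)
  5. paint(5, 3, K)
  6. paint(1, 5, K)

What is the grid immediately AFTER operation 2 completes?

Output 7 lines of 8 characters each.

Answer: RRRRRRRR
RRRRRRRR
RRRRRRRR
RRRRRRRR
RRRRGGGR
RRRRGGGR
RRRRRRRR

Derivation:
After op 1 paint(1,7,Y):
YYYYYYYY
YYYYYYYY
YYYYYYYY
YYYYYYYY
YYYYGGGY
YYYYGGGY
RYYYYYYY
After op 2 fill(0,1,R) [49 cells changed]:
RRRRRRRR
RRRRRRRR
RRRRRRRR
RRRRRRRR
RRRRGGGR
RRRRGGGR
RRRRRRRR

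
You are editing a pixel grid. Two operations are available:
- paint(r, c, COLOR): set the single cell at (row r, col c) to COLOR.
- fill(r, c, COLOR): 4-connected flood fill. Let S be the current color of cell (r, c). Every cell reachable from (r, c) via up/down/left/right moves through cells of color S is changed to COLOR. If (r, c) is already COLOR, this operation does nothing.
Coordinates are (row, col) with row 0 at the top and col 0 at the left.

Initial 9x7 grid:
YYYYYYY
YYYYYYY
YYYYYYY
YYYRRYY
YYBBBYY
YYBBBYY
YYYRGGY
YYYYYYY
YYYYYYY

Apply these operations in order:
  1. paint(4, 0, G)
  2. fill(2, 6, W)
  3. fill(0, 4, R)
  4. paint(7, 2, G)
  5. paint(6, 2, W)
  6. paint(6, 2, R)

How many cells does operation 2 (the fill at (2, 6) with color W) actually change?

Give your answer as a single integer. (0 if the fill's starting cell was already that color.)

Answer: 51

Derivation:
After op 1 paint(4,0,G):
YYYYYYY
YYYYYYY
YYYYYYY
YYYRRYY
GYBBBYY
YYBBBYY
YYYRGGY
YYYYYYY
YYYYYYY
After op 2 fill(2,6,W) [51 cells changed]:
WWWWWWW
WWWWWWW
WWWWWWW
WWWRRWW
GWBBBWW
WWBBBWW
WWWRGGW
WWWWWWW
WWWWWWW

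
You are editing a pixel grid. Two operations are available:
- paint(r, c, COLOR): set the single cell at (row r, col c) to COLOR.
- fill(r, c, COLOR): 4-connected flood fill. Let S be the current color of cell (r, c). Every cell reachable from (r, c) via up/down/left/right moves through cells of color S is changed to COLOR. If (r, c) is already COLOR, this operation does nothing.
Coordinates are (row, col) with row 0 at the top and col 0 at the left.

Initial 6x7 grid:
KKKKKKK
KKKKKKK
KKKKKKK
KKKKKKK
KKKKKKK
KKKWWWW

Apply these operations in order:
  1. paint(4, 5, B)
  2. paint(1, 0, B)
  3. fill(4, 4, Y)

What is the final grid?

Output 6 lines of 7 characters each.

Answer: YYYYYYY
BYYYYYY
YYYYYYY
YYYYYYY
YYYYYBY
YYYWWWW

Derivation:
After op 1 paint(4,5,B):
KKKKKKK
KKKKKKK
KKKKKKK
KKKKKKK
KKKKKBK
KKKWWWW
After op 2 paint(1,0,B):
KKKKKKK
BKKKKKK
KKKKKKK
KKKKKKK
KKKKKBK
KKKWWWW
After op 3 fill(4,4,Y) [36 cells changed]:
YYYYYYY
BYYYYYY
YYYYYYY
YYYYYYY
YYYYYBY
YYYWWWW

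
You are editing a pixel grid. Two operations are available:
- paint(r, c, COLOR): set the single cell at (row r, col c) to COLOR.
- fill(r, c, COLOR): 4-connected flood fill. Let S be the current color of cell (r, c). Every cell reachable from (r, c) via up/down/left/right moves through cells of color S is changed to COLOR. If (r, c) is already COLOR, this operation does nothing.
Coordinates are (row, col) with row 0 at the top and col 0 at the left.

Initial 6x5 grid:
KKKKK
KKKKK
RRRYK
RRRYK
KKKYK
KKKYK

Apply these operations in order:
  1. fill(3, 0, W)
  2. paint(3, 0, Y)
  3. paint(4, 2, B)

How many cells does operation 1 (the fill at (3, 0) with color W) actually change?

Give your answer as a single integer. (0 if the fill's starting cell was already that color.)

Answer: 6

Derivation:
After op 1 fill(3,0,W) [6 cells changed]:
KKKKK
KKKKK
WWWYK
WWWYK
KKKYK
KKKYK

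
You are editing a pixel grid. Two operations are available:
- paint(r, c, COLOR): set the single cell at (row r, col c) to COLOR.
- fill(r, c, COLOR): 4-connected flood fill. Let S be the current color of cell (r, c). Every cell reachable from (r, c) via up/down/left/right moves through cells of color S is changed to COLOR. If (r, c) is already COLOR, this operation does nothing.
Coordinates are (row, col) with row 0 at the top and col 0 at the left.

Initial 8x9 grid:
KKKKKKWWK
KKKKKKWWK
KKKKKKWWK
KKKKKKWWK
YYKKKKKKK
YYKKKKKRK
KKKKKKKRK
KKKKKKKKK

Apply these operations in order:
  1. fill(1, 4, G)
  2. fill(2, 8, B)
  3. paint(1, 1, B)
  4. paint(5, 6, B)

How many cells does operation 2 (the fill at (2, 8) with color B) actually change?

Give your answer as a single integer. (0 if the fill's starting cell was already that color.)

After op 1 fill(1,4,G) [58 cells changed]:
GGGGGGWWG
GGGGGGWWG
GGGGGGWWG
GGGGGGWWG
YYGGGGGGG
YYGGGGGRG
GGGGGGGRG
GGGGGGGGG
After op 2 fill(2,8,B) [58 cells changed]:
BBBBBBWWB
BBBBBBWWB
BBBBBBWWB
BBBBBBWWB
YYBBBBBBB
YYBBBBBRB
BBBBBBBRB
BBBBBBBBB

Answer: 58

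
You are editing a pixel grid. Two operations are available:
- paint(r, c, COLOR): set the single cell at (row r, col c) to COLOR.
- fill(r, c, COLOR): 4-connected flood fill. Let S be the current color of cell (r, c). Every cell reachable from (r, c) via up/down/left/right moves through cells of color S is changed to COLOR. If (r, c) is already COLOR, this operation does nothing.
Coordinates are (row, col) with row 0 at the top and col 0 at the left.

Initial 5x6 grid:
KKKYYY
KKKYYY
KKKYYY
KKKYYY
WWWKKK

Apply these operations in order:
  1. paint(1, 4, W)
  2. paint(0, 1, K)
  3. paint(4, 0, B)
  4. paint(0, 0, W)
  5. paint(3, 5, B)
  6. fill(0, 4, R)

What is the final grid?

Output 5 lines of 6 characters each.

After op 1 paint(1,4,W):
KKKYYY
KKKYWY
KKKYYY
KKKYYY
WWWKKK
After op 2 paint(0,1,K):
KKKYYY
KKKYWY
KKKYYY
KKKYYY
WWWKKK
After op 3 paint(4,0,B):
KKKYYY
KKKYWY
KKKYYY
KKKYYY
BWWKKK
After op 4 paint(0,0,W):
WKKYYY
KKKYWY
KKKYYY
KKKYYY
BWWKKK
After op 5 paint(3,5,B):
WKKYYY
KKKYWY
KKKYYY
KKKYYB
BWWKKK
After op 6 fill(0,4,R) [10 cells changed]:
WKKRRR
KKKRWR
KKKRRR
KKKRRB
BWWKKK

Answer: WKKRRR
KKKRWR
KKKRRR
KKKRRB
BWWKKK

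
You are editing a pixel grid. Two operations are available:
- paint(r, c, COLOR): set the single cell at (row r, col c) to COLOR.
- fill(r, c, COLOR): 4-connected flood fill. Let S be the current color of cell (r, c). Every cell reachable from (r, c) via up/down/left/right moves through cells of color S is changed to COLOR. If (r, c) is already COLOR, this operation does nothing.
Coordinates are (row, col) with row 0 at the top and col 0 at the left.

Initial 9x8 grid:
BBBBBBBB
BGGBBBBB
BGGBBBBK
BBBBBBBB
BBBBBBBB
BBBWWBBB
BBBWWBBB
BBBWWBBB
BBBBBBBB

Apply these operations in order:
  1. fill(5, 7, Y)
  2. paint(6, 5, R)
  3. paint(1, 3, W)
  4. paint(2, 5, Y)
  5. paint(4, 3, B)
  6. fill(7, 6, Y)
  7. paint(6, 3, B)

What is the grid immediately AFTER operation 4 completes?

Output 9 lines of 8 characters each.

After op 1 fill(5,7,Y) [61 cells changed]:
YYYYYYYY
YGGYYYYY
YGGYYYYK
YYYYYYYY
YYYYYYYY
YYYWWYYY
YYYWWYYY
YYYWWYYY
YYYYYYYY
After op 2 paint(6,5,R):
YYYYYYYY
YGGYYYYY
YGGYYYYK
YYYYYYYY
YYYYYYYY
YYYWWYYY
YYYWWRYY
YYYWWYYY
YYYYYYYY
After op 3 paint(1,3,W):
YYYYYYYY
YGGWYYYY
YGGYYYYK
YYYYYYYY
YYYYYYYY
YYYWWYYY
YYYWWRYY
YYYWWYYY
YYYYYYYY
After op 4 paint(2,5,Y):
YYYYYYYY
YGGWYYYY
YGGYYYYK
YYYYYYYY
YYYYYYYY
YYYWWYYY
YYYWWRYY
YYYWWYYY
YYYYYYYY

Answer: YYYYYYYY
YGGWYYYY
YGGYYYYK
YYYYYYYY
YYYYYYYY
YYYWWYYY
YYYWWRYY
YYYWWYYY
YYYYYYYY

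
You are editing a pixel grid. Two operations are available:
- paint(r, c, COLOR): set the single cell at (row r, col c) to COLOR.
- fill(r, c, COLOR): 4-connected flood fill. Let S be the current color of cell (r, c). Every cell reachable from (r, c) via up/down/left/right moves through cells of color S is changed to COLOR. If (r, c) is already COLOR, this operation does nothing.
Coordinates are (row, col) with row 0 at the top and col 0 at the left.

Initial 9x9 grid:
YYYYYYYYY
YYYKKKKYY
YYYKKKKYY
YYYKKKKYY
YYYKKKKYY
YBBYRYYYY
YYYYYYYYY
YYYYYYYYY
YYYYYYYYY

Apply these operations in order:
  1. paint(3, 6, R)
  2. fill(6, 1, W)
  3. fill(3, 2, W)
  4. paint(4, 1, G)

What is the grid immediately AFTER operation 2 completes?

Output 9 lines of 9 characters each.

After op 1 paint(3,6,R):
YYYYYYYYY
YYYKKKKYY
YYYKKKKYY
YYYKKKRYY
YYYKKKKYY
YBBYRYYYY
YYYYYYYYY
YYYYYYYYY
YYYYYYYYY
After op 2 fill(6,1,W) [62 cells changed]:
WWWWWWWWW
WWWKKKKWW
WWWKKKKWW
WWWKKKRWW
WWWKKKKWW
WBBWRWWWW
WWWWWWWWW
WWWWWWWWW
WWWWWWWWW

Answer: WWWWWWWWW
WWWKKKKWW
WWWKKKKWW
WWWKKKRWW
WWWKKKKWW
WBBWRWWWW
WWWWWWWWW
WWWWWWWWW
WWWWWWWWW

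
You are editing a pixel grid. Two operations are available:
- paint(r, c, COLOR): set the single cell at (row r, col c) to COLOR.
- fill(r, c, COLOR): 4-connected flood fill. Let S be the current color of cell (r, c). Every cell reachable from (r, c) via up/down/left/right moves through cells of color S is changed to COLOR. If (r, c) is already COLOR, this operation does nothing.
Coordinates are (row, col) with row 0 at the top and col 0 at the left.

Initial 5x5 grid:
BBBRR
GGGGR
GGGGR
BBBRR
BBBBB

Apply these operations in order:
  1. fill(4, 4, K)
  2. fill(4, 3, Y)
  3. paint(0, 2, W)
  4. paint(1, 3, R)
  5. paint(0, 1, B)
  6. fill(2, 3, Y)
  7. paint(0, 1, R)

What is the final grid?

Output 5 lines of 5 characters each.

Answer: BRWRR
YYYRR
YYYYR
YYYRR
YYYYY

Derivation:
After op 1 fill(4,4,K) [8 cells changed]:
BBBRR
GGGGR
GGGGR
KKKRR
KKKKK
After op 2 fill(4,3,Y) [8 cells changed]:
BBBRR
GGGGR
GGGGR
YYYRR
YYYYY
After op 3 paint(0,2,W):
BBWRR
GGGGR
GGGGR
YYYRR
YYYYY
After op 4 paint(1,3,R):
BBWRR
GGGRR
GGGGR
YYYRR
YYYYY
After op 5 paint(0,1,B):
BBWRR
GGGRR
GGGGR
YYYRR
YYYYY
After op 6 fill(2,3,Y) [7 cells changed]:
BBWRR
YYYRR
YYYYR
YYYRR
YYYYY
After op 7 paint(0,1,R):
BRWRR
YYYRR
YYYYR
YYYRR
YYYYY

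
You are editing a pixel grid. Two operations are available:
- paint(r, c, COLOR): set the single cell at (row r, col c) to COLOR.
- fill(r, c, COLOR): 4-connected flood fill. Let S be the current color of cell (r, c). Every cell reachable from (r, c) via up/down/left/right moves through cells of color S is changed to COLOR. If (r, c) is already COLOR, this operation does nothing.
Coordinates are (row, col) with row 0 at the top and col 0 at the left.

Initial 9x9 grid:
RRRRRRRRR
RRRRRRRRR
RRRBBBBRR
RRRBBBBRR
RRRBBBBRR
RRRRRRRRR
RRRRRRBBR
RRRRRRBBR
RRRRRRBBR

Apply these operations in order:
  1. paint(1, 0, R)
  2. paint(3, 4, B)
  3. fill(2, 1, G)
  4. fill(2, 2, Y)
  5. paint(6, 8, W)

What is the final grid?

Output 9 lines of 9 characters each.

After op 1 paint(1,0,R):
RRRRRRRRR
RRRRRRRRR
RRRBBBBRR
RRRBBBBRR
RRRBBBBRR
RRRRRRRRR
RRRRRRBBR
RRRRRRBBR
RRRRRRBBR
After op 2 paint(3,4,B):
RRRRRRRRR
RRRRRRRRR
RRRBBBBRR
RRRBBBBRR
RRRBBBBRR
RRRRRRRRR
RRRRRRBBR
RRRRRRBBR
RRRRRRBBR
After op 3 fill(2,1,G) [63 cells changed]:
GGGGGGGGG
GGGGGGGGG
GGGBBBBGG
GGGBBBBGG
GGGBBBBGG
GGGGGGGGG
GGGGGGBBG
GGGGGGBBG
GGGGGGBBG
After op 4 fill(2,2,Y) [63 cells changed]:
YYYYYYYYY
YYYYYYYYY
YYYBBBBYY
YYYBBBBYY
YYYBBBBYY
YYYYYYYYY
YYYYYYBBY
YYYYYYBBY
YYYYYYBBY
After op 5 paint(6,8,W):
YYYYYYYYY
YYYYYYYYY
YYYBBBBYY
YYYBBBBYY
YYYBBBBYY
YYYYYYYYY
YYYYYYBBW
YYYYYYBBY
YYYYYYBBY

Answer: YYYYYYYYY
YYYYYYYYY
YYYBBBBYY
YYYBBBBYY
YYYBBBBYY
YYYYYYYYY
YYYYYYBBW
YYYYYYBBY
YYYYYYBBY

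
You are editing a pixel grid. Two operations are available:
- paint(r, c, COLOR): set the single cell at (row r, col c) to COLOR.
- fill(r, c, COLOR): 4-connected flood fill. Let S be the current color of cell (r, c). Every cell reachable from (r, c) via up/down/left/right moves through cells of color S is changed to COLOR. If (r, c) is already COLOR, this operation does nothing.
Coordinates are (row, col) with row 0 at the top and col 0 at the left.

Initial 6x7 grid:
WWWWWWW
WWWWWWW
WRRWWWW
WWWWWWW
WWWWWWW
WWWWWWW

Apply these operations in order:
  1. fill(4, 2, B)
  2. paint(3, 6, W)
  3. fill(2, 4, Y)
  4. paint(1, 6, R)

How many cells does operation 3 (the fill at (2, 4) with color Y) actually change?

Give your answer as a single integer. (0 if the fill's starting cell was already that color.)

After op 1 fill(4,2,B) [40 cells changed]:
BBBBBBB
BBBBBBB
BRRBBBB
BBBBBBB
BBBBBBB
BBBBBBB
After op 2 paint(3,6,W):
BBBBBBB
BBBBBBB
BRRBBBB
BBBBBBW
BBBBBBB
BBBBBBB
After op 3 fill(2,4,Y) [39 cells changed]:
YYYYYYY
YYYYYYY
YRRYYYY
YYYYYYW
YYYYYYY
YYYYYYY

Answer: 39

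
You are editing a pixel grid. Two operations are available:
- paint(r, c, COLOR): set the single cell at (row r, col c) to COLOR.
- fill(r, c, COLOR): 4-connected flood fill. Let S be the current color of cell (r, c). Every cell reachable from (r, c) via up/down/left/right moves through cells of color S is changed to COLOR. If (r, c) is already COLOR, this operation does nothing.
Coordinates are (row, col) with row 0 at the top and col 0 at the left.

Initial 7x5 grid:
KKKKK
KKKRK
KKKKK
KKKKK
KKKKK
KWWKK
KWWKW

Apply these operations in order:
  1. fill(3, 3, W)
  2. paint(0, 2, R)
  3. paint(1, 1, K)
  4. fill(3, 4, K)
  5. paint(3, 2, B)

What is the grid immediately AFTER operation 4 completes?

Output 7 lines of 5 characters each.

Answer: KKRKK
KKKRK
KKKKK
KKKKK
KKKKK
KKKKK
KKKKK

Derivation:
After op 1 fill(3,3,W) [29 cells changed]:
WWWWW
WWWRW
WWWWW
WWWWW
WWWWW
WWWWW
WWWWW
After op 2 paint(0,2,R):
WWRWW
WWWRW
WWWWW
WWWWW
WWWWW
WWWWW
WWWWW
After op 3 paint(1,1,K):
WWRWW
WKWRW
WWWWW
WWWWW
WWWWW
WWWWW
WWWWW
After op 4 fill(3,4,K) [32 cells changed]:
KKRKK
KKKRK
KKKKK
KKKKK
KKKKK
KKKKK
KKKKK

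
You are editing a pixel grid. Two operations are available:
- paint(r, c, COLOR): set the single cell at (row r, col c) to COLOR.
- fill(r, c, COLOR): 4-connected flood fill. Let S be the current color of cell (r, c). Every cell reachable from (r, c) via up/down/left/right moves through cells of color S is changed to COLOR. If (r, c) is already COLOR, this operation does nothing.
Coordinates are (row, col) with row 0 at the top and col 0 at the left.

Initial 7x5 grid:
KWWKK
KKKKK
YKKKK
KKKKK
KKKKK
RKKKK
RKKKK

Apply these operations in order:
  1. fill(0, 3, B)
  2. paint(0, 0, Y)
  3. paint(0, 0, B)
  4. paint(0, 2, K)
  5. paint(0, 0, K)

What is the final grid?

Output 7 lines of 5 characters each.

After op 1 fill(0,3,B) [30 cells changed]:
BWWBB
BBBBB
YBBBB
BBBBB
BBBBB
RBBBB
RBBBB
After op 2 paint(0,0,Y):
YWWBB
BBBBB
YBBBB
BBBBB
BBBBB
RBBBB
RBBBB
After op 3 paint(0,0,B):
BWWBB
BBBBB
YBBBB
BBBBB
BBBBB
RBBBB
RBBBB
After op 4 paint(0,2,K):
BWKBB
BBBBB
YBBBB
BBBBB
BBBBB
RBBBB
RBBBB
After op 5 paint(0,0,K):
KWKBB
BBBBB
YBBBB
BBBBB
BBBBB
RBBBB
RBBBB

Answer: KWKBB
BBBBB
YBBBB
BBBBB
BBBBB
RBBBB
RBBBB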